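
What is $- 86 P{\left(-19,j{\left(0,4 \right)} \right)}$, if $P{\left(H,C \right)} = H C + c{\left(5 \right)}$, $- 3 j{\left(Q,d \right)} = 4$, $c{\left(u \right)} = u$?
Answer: $- \frac{7826}{3} \approx -2608.7$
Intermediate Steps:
$j{\left(Q,d \right)} = - \frac{4}{3}$ ($j{\left(Q,d \right)} = \left(- \frac{1}{3}\right) 4 = - \frac{4}{3}$)
$P{\left(H,C \right)} = 5 + C H$ ($P{\left(H,C \right)} = H C + 5 = C H + 5 = 5 + C H$)
$- 86 P{\left(-19,j{\left(0,4 \right)} \right)} = - 86 \left(5 - - \frac{76}{3}\right) = - 86 \left(5 + \frac{76}{3}\right) = \left(-86\right) \frac{91}{3} = - \frac{7826}{3}$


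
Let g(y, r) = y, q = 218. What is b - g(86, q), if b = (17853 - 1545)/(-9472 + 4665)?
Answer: -429710/4807 ≈ -89.393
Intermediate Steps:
b = -16308/4807 (b = 16308/(-4807) = 16308*(-1/4807) = -16308/4807 ≈ -3.3926)
b - g(86, q) = -16308/4807 - 1*86 = -16308/4807 - 86 = -429710/4807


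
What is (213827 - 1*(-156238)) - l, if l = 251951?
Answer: 118114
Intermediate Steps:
(213827 - 1*(-156238)) - l = (213827 - 1*(-156238)) - 1*251951 = (213827 + 156238) - 251951 = 370065 - 251951 = 118114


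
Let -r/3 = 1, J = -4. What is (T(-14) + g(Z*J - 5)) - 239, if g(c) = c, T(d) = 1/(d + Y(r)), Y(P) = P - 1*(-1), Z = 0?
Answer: -3905/16 ≈ -244.06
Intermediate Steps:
r = -3 (r = -3*1 = -3)
Y(P) = 1 + P (Y(P) = P + 1 = 1 + P)
T(d) = 1/(-2 + d) (T(d) = 1/(d + (1 - 3)) = 1/(d - 2) = 1/(-2 + d))
(T(-14) + g(Z*J - 5)) - 239 = (1/(-2 - 14) + (0*(-4) - 5)) - 239 = (1/(-16) + (0 - 5)) - 239 = (-1/16 - 5) - 239 = -81/16 - 239 = -3905/16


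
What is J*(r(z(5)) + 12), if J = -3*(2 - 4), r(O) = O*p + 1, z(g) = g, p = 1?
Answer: 108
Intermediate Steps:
r(O) = 1 + O (r(O) = O*1 + 1 = O + 1 = 1 + O)
J = 6 (J = -3*(-2) = 6)
J*(r(z(5)) + 12) = 6*((1 + 5) + 12) = 6*(6 + 12) = 6*18 = 108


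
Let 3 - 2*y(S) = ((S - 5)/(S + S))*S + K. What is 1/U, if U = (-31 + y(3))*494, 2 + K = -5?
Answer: -1/12597 ≈ -7.9384e-5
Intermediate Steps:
K = -7 (K = -2 - 5 = -7)
y(S) = 25/4 - S/4 (y(S) = 3/2 - (((S - 5)/(S + S))*S - 7)/2 = 3/2 - (((-5 + S)/((2*S)))*S - 7)/2 = 3/2 - (((-5 + S)*(1/(2*S)))*S - 7)/2 = 3/2 - (((-5 + S)/(2*S))*S - 7)/2 = 3/2 - ((-5/2 + S/2) - 7)/2 = 3/2 - (-19/2 + S/2)/2 = 3/2 + (19/4 - S/4) = 25/4 - S/4)
U = -12597 (U = (-31 + (25/4 - 1/4*3))*494 = (-31 + (25/4 - 3/4))*494 = (-31 + 11/2)*494 = -51/2*494 = -12597)
1/U = 1/(-12597) = -1/12597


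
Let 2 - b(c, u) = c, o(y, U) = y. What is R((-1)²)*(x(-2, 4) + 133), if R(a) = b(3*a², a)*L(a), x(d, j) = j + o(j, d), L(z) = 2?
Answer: -282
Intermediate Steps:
b(c, u) = 2 - c
x(d, j) = 2*j (x(d, j) = j + j = 2*j)
R(a) = 4 - 6*a² (R(a) = (2 - 3*a²)*2 = 4 - 6*a²)
R((-1)²)*(x(-2, 4) + 133) = (4 - 6*((-1)²)²)*(2*4 + 133) = (4 - 6*1²)*(8 + 133) = (4 - 6*1)*141 = (4 - 6)*141 = -2*141 = -282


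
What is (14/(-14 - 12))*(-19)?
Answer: 133/13 ≈ 10.231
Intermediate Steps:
(14/(-14 - 12))*(-19) = (14/(-26))*(-19) = (14*(-1/26))*(-19) = -7/13*(-19) = 133/13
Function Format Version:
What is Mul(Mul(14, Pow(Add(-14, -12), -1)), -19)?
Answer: Rational(133, 13) ≈ 10.231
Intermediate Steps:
Mul(Mul(14, Pow(Add(-14, -12), -1)), -19) = Mul(Mul(14, Pow(-26, -1)), -19) = Mul(Mul(14, Rational(-1, 26)), -19) = Mul(Rational(-7, 13), -19) = Rational(133, 13)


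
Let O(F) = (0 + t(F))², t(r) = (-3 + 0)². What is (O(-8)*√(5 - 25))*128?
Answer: 20736*I*√5 ≈ 46367.0*I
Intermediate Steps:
t(r) = 9 (t(r) = (-3)² = 9)
O(F) = 81 (O(F) = (0 + 9)² = 9² = 81)
(O(-8)*√(5 - 25))*128 = (81*√(5 - 25))*128 = (81*√(-20))*128 = (81*(2*I*√5))*128 = (162*I*√5)*128 = 20736*I*√5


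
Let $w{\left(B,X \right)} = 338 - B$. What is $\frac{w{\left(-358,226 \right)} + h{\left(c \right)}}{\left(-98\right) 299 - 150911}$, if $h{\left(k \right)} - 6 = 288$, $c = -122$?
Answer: $- \frac{30}{5461} \approx -0.0054935$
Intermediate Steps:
$h{\left(k \right)} = 294$ ($h{\left(k \right)} = 6 + 288 = 294$)
$\frac{w{\left(-358,226 \right)} + h{\left(c \right)}}{\left(-98\right) 299 - 150911} = \frac{\left(338 - -358\right) + 294}{\left(-98\right) 299 - 150911} = \frac{\left(338 + 358\right) + 294}{-29302 - 150911} = \frac{696 + 294}{-180213} = 990 \left(- \frac{1}{180213}\right) = - \frac{30}{5461}$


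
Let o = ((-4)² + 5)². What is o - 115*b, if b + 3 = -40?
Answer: 5386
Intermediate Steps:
b = -43 (b = -3 - 40 = -43)
o = 441 (o = (16 + 5)² = 21² = 441)
o - 115*b = 441 - 115*(-43) = 441 + 4945 = 5386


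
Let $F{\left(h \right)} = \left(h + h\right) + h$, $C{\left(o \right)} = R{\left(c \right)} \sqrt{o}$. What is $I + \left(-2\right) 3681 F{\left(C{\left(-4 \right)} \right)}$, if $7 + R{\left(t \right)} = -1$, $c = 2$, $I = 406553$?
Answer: $406553 + 353376 i \approx 4.0655 \cdot 10^{5} + 3.5338 \cdot 10^{5} i$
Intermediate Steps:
$R{\left(t \right)} = -8$ ($R{\left(t \right)} = -7 - 1 = -8$)
$C{\left(o \right)} = - 8 \sqrt{o}$
$F{\left(h \right)} = 3 h$ ($F{\left(h \right)} = 2 h + h = 3 h$)
$I + \left(-2\right) 3681 F{\left(C{\left(-4 \right)} \right)} = 406553 + \left(-2\right) 3681 \cdot 3 \left(- 8 \sqrt{-4}\right) = 406553 - 7362 \cdot 3 \left(- 8 \cdot 2 i\right) = 406553 - 7362 \cdot 3 \left(- 16 i\right) = 406553 - 7362 \left(- 48 i\right) = 406553 + 353376 i$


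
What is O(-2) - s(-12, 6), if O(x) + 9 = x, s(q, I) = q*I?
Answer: 61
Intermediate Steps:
s(q, I) = I*q
O(x) = -9 + x
O(-2) - s(-12, 6) = (-9 - 2) - 6*(-12) = -11 - 1*(-72) = -11 + 72 = 61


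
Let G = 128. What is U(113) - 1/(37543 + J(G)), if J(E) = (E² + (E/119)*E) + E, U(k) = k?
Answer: 728728858/6448929 ≈ 113.00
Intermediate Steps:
J(E) = E + 120*E²/119 (J(E) = (E² + (E*(1/119))*E) + E = (E² + (E/119)*E) + E = (E² + E²/119) + E = 120*E²/119 + E = E + 120*E²/119)
U(113) - 1/(37543 + J(G)) = 113 - 1/(37543 + (1/119)*128*(119 + 120*128)) = 113 - 1/(37543 + (1/119)*128*(119 + 15360)) = 113 - 1/(37543 + (1/119)*128*15479) = 113 - 1/(37543 + 1981312/119) = 113 - 1/6448929/119 = 113 - 1*119/6448929 = 113 - 119/6448929 = 728728858/6448929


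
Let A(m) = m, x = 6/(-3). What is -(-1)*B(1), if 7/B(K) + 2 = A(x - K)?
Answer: -7/5 ≈ -1.4000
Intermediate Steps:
x = -2 (x = 6*(-1/3) = -2)
B(K) = 7/(-4 - K) (B(K) = 7/(-2 + (-2 - K)) = 7/(-4 - K))
-(-1)*B(1) = -(-1)*(-7/(4 + 1)) = -(-1)*(-7/5) = -(-1)*(-7*1/5) = -(-1)*(-7)/5 = -1*7/5 = -7/5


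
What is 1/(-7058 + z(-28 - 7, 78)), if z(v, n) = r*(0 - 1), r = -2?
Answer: -1/7056 ≈ -0.00014172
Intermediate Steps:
z(v, n) = 2 (z(v, n) = -2*(0 - 1) = -2*(-1) = 2)
1/(-7058 + z(-28 - 7, 78)) = 1/(-7058 + 2) = 1/(-7056) = -1/7056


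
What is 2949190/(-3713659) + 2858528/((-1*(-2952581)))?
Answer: 1907875874562/10964879003879 ≈ 0.17400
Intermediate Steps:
2949190/(-3713659) + 2858528/((-1*(-2952581))) = 2949190*(-1/3713659) + 2858528/2952581 = -2949190/3713659 + 2858528*(1/2952581) = -2949190/3713659 + 2858528/2952581 = 1907875874562/10964879003879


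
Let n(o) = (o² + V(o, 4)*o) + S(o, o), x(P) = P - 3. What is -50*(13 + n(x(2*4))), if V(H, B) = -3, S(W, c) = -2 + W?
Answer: -1300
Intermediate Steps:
x(P) = -3 + P
n(o) = -2 + o² - 2*o (n(o) = (o² - 3*o) + (-2 + o) = -2 + o² - 2*o)
-50*(13 + n(x(2*4))) = -50*(13 + (-2 + (-3 + 2*4)² - 2*(-3 + 2*4))) = -50*(13 + (-2 + (-3 + 8)² - 2*(-3 + 8))) = -50*(13 + (-2 + 5² - 2*5)) = -50*(13 + (-2 + 25 - 10)) = -50*(13 + 13) = -50*26 = -1300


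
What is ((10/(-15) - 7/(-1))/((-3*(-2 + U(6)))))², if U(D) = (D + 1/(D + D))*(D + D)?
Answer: 361/408321 ≈ 0.00088411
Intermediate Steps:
U(D) = 2*D*(D + 1/(2*D)) (U(D) = (D + 1/(2*D))*(2*D) = 2*D*(D + 1/(2*D)))
((10/(-15) - 7/(-1))/((-3*(-2 + U(6)))))² = ((10/(-15) - 7/(-1))/((-3*(-2 + (1 + 2*6²)))))² = ((10*(-1/15) - 7*(-1))/((-3*(-2 + (1 + 2*36)))))² = ((-⅔ + 7)/((-3*(-2 + (1 + 72)))))² = (19/(3*((-3*(-2 + 73)))))² = (19/(3*((-3*71))))² = ((19/3)/(-213))² = ((19/3)*(-1/213))² = (-19/639)² = 361/408321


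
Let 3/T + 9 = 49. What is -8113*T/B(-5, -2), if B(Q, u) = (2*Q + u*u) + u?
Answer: 24339/320 ≈ 76.059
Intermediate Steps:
B(Q, u) = u + u² + 2*Q (B(Q, u) = (2*Q + u²) + u = (u² + 2*Q) + u = u + u² + 2*Q)
T = 3/40 (T = 3/(-9 + 49) = 3/40 ≈ 0.075000)
-8113*T/B(-5, -2) = -24339/(40*(-2 + (-2)² + 2*(-5))) = -24339/(40*(-2 + 4 - 10)) = -24339/(40*(-8)) = -24339*(-1)/(40*8) = -8113*(-3/320) = 24339/320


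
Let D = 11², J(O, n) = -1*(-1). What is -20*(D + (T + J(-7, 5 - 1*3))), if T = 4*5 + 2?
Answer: -2880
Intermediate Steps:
J(O, n) = 1
D = 121
T = 22 (T = 20 + 2 = 22)
-20*(D + (T + J(-7, 5 - 1*3))) = -20*(121 + (22 + 1)) = -20*(121 + 23) = -20*144 = -2880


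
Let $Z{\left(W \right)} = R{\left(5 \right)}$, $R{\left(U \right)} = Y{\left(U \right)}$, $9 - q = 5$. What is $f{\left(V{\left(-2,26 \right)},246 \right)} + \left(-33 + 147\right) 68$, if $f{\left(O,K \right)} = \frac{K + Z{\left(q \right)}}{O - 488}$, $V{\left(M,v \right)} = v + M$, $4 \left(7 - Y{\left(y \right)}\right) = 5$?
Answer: $\frac{14386705}{1856} \approx 7751.5$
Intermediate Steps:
$q = 4$ ($q = 9 - 5 = 4$)
$Y{\left(y \right)} = \frac{23}{4}$ ($Y{\left(y \right)} = 7 - \frac{5}{4} = \frac{23}{4}$)
$R{\left(U \right)} = \frac{23}{4}$
$Z{\left(W \right)} = \frac{23}{4}$
$V{\left(M,v \right)} = M + v$
$f{\left(O,K \right)} = \frac{\frac{23}{4} + K}{-488 + O}$ ($f{\left(O,K \right)} = \frac{K + \frac{23}{4}}{O - 488} = \frac{\frac{23}{4} + K}{-488 + O}$)
$f{\left(V{\left(-2,26 \right)},246 \right)} + \left(-33 + 147\right) 68 = \frac{\frac{23}{4} + 246}{-488 + \left(-2 + 26\right)} + \left(-33 + 147\right) 68 = \frac{1}{-488 + 24} \cdot \frac{1007}{4} + 114 \cdot 68 = \frac{1}{-464} \cdot \frac{1007}{4} + 7752 = \left(- \frac{1}{464}\right) \frac{1007}{4} + 7752 = - \frac{1007}{1856} + 7752 = \frac{14386705}{1856}$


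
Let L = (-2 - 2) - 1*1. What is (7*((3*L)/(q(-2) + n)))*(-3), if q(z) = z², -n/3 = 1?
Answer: 315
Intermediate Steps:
n = -3 (n = -3*1 = -3)
L = -5 (L = -4 - 1 = -5)
(7*((3*L)/(q(-2) + n)))*(-3) = (7*((3*(-5))/((-2)² - 3)))*(-3) = (7*(-15/(4 - 3)))*(-3) = (7*(-15/1))*(-3) = (7*(-15*1))*(-3) = (7*(-15))*(-3) = -105*(-3) = 315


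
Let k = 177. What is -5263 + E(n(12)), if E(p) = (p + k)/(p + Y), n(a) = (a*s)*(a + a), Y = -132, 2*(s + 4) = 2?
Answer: -1747087/332 ≈ -5262.3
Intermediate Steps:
s = -3 (s = -4 + (½)*2 = -4 + 1 = -3)
n(a) = -6*a² (n(a) = (a*(-3))*(a + a) = (-3*a)*(2*a) = -6*a²)
E(p) = (177 + p)/(-132 + p) (E(p) = (p + 177)/(p - 132) = (177 + p)/(-132 + p))
-5263 + E(n(12)) = -5263 + (177 - 6*12²)/(-132 - 6*12²) = -5263 + (177 - 6*144)/(-132 - 6*144) = -5263 + (177 - 864)/(-132 - 864) = -5263 - 687/(-996) = -5263 - 1/996*(-687) = -5263 + 229/332 = -1747087/332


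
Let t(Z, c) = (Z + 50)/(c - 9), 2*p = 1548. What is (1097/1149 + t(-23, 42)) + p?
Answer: 9804994/12639 ≈ 775.77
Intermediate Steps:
p = 774 (p = (½)*1548 = 774)
t(Z, c) = (50 + Z)/(-9 + c)
(1097/1149 + t(-23, 42)) + p = (1097/1149 + (50 - 23)/(-9 + 42)) + 774 = (1097*(1/1149) + 27/33) + 774 = (1097/1149 + (1/33)*27) + 774 = (1097/1149 + 9/11) + 774 = 22408/12639 + 774 = 9804994/12639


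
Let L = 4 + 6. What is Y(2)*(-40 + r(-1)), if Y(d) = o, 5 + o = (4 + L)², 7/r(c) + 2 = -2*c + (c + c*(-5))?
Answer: -29223/4 ≈ -7305.8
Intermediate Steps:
L = 10
r(c) = 7/(-2 - 6*c) (r(c) = 7/(-2 + (-2*c + (c + c*(-5)))) = 7/(-2 + (-2*c + (c - 5*c))) = 7/(-2 + (-2*c - 4*c)) = 7/(-2 - 6*c))
o = 191 (o = -5 + (4 + 10)² = -5 + 14² = -5 + 196 = 191)
Y(d) = 191
Y(2)*(-40 + r(-1)) = 191*(-40 - 7/(2 + 6*(-1))) = 191*(-40 - 7/(2 - 6)) = 191*(-40 - 7/(-4)) = 191*(-40 - 7*(-¼)) = 191*(-40 + 7/4) = 191*(-153/4) = -29223/4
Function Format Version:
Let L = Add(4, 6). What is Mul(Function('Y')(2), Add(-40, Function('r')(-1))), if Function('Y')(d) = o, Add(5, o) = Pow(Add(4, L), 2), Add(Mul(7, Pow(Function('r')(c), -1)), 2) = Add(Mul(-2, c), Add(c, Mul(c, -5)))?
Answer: Rational(-29223, 4) ≈ -7305.8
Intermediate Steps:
L = 10
Function('r')(c) = Mul(7, Pow(Add(-2, Mul(-6, c)), -1)) (Function('r')(c) = Mul(7, Pow(Add(-2, Add(Mul(-2, c), Add(c, Mul(c, -5)))), -1)) = Mul(7, Pow(Add(-2, Add(Mul(-2, c), Add(c, Mul(-5, c)))), -1)) = Mul(7, Pow(Add(-2, Add(Mul(-2, c), Mul(-4, c))), -1)) = Mul(7, Pow(Add(-2, Mul(-6, c)), -1)))
o = 191 (o = Add(-5, Pow(Add(4, 10), 2)) = Add(-5, Pow(14, 2)) = Add(-5, 196) = 191)
Function('Y')(d) = 191
Mul(Function('Y')(2), Add(-40, Function('r')(-1))) = Mul(191, Add(-40, Mul(-7, Pow(Add(2, Mul(6, -1)), -1)))) = Mul(191, Add(-40, Mul(-7, Pow(Add(2, -6), -1)))) = Mul(191, Add(-40, Mul(-7, Pow(-4, -1)))) = Mul(191, Add(-40, Mul(-7, Rational(-1, 4)))) = Mul(191, Add(-40, Rational(7, 4))) = Mul(191, Rational(-153, 4)) = Rational(-29223, 4)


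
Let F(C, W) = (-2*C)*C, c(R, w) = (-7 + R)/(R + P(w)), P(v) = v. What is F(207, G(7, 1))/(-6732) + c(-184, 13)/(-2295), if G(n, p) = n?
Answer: 109903483/8633790 ≈ 12.729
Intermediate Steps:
c(R, w) = (-7 + R)/(R + w)
F(C, W) = -2*C**2
F(207, G(7, 1))/(-6732) + c(-184, 13)/(-2295) = -2*207**2/(-6732) + ((-7 - 184)/(-184 + 13))/(-2295) = -2*42849*(-1/6732) + (-191/(-171))*(-1/2295) = -85698*(-1/6732) - 1/171*(-191)*(-1/2295) = 4761/374 + (191/171)*(-1/2295) = 4761/374 - 191/392445 = 109903483/8633790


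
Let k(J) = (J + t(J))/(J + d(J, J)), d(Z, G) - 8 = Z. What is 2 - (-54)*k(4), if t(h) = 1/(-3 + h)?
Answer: 151/8 ≈ 18.875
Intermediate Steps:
d(Z, G) = 8 + Z
k(J) = (J + 1/(-3 + J))/(8 + 2*J) (k(J) = (J + 1/(-3 + J))/(J + (8 + J)) = (J + 1/(-3 + J))/(8 + 2*J))
2 - (-54)*k(4) = 2 - (-54)*(1 + 4*(-3 + 4))/(2*(-3 + 4)*(4 + 4)) = 2 - (-54)*(½)*(1 + 4*1)/(1*8) = 2 - (-54)*(½)*1*(⅛)*(1 + 4) = 2 - (-54)*(½)*1*(⅛)*5 = 2 - (-54)*5/16 = 2 - 1*(-135/8) = 2 + 135/8 = 151/8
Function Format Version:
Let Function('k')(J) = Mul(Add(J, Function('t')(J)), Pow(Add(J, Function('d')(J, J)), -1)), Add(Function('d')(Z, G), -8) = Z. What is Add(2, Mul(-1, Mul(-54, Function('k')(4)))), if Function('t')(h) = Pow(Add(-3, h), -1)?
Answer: Rational(151, 8) ≈ 18.875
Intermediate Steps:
Function('d')(Z, G) = Add(8, Z)
Function('k')(J) = Mul(Pow(Add(8, Mul(2, J)), -1), Add(J, Pow(Add(-3, J), -1))) (Function('k')(J) = Mul(Add(J, Pow(Add(-3, J), -1)), Pow(Add(J, Add(8, J)), -1)) = Mul(Add(J, Pow(Add(-3, J), -1)), Pow(Add(8, Mul(2, J)), -1)) = Mul(Pow(Add(8, Mul(2, J)), -1), Add(J, Pow(Add(-3, J), -1))))
Add(2, Mul(-1, Mul(-54, Function('k')(4)))) = Add(2, Mul(-1, Mul(-54, Mul(Rational(1, 2), Pow(Add(-3, 4), -1), Pow(Add(4, 4), -1), Add(1, Mul(4, Add(-3, 4))))))) = Add(2, Mul(-1, Mul(-54, Mul(Rational(1, 2), Pow(1, -1), Pow(8, -1), Add(1, Mul(4, 1)))))) = Add(2, Mul(-1, Mul(-54, Mul(Rational(1, 2), 1, Rational(1, 8), Add(1, 4))))) = Add(2, Mul(-1, Mul(-54, Mul(Rational(1, 2), 1, Rational(1, 8), 5)))) = Add(2, Mul(-1, Mul(-54, Rational(5, 16)))) = Add(2, Mul(-1, Rational(-135, 8))) = Add(2, Rational(135, 8)) = Rational(151, 8)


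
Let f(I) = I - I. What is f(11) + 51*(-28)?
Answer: -1428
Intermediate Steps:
f(I) = 0
f(11) + 51*(-28) = 0 + 51*(-28) = 0 - 1428 = -1428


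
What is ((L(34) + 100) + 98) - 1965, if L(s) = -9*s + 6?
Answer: -2067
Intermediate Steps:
L(s) = 6 - 9*s
((L(34) + 100) + 98) - 1965 = (((6 - 9*34) + 100) + 98) - 1965 = (((6 - 306) + 100) + 98) - 1965 = ((-300 + 100) + 98) - 1965 = (-200 + 98) - 1965 = -102 - 1965 = -2067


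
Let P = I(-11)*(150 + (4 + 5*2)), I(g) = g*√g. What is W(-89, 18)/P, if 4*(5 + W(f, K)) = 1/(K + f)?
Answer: -1421*I*√11/5635696 ≈ -0.00083626*I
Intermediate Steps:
W(f, K) = -5 + 1/(4*(K + f))
I(g) = g^(3/2)
P = -1804*I*√11 (P = (-11)^(3/2)*(150 + (4 + 5*2)) = (-11*I*√11)*(150 + (4 + 10)) = (-11*I*√11)*(150 + 14) = -11*I*√11*164 = -1804*I*√11 ≈ -5983.2*I)
W(-89, 18)/P = ((¼ - 5*18 - 5*(-89))/(18 - 89))/((-1804*I*√11)) = ((¼ - 90 + 445)/(-71))*(I*√11/19844) = (-1/71*1421/4)*(I*√11/19844) = -1421*I*√11/5635696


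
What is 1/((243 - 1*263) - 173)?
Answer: -1/193 ≈ -0.0051813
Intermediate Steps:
1/((243 - 1*263) - 173) = 1/((243 - 263) - 173) = 1/(-20 - 173) = 1/(-193) = -1/193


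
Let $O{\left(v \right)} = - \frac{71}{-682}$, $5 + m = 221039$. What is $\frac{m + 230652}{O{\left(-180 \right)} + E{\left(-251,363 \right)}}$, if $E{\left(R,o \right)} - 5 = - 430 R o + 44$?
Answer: $\frac{102683284}{8906610623} \approx 0.011529$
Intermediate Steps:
$m = 221034$ ($m = -5 + 221039 = 221034$)
$E{\left(R,o \right)} = 49 - 430 R o$ ($E{\left(R,o \right)} = 5 + \left(- 430 R o + 44\right) = 5 - \left(-44 + 430 R o\right) = 49 - 430 R o$)
$O{\left(v \right)} = \frac{71}{682}$ ($O{\left(v \right)} = \left(-71\right) \left(- \frac{1}{682}\right) = \frac{71}{682}$)
$\frac{m + 230652}{O{\left(-180 \right)} + E{\left(-251,363 \right)}} = \frac{221034 + 230652}{\frac{71}{682} - \left(-49 - 39178590\right)} = \frac{451686}{\frac{71}{682} + \left(49 + 39178590\right)} = \frac{451686}{\frac{71}{682} + 39178639} = \frac{451686}{\frac{26719831869}{682}} = 451686 \cdot \frac{682}{26719831869} = \frac{102683284}{8906610623}$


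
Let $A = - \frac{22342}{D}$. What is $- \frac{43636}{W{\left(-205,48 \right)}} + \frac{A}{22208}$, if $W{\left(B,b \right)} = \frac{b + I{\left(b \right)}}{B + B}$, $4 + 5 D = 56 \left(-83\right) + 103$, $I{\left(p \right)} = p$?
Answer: $\frac{28240618499845}{151536288} \approx 1.8636 \cdot 10^{5}$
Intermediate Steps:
$D = - \frac{4549}{5}$ ($D = - \frac{4}{5} + \frac{56 \left(-83\right) + 103}{5} = - \frac{4}{5} + \frac{-4648 + 103}{5} = - \frac{4}{5} + \frac{1}{5} \left(-4545\right) = - \frac{4}{5} - 909 = - \frac{4549}{5} \approx -909.8$)
$W{\left(B,b \right)} = \frac{b}{B}$ ($W{\left(B,b \right)} = \frac{b + b}{B + B} = \frac{2 b}{2 B} = 2 b \frac{1}{2 B} = \frac{b}{B}$)
$A = \frac{111710}{4549}$ ($A = - \frac{22342}{- \frac{4549}{5}} = \left(-22342\right) \left(- \frac{5}{4549}\right) = \frac{111710}{4549} \approx 24.557$)
$- \frac{43636}{W{\left(-205,48 \right)}} + \frac{A}{22208} = - \frac{43636}{48 \frac{1}{-205}} + \frac{111710}{4549 \cdot 22208} = - \frac{43636}{48 \left(- \frac{1}{205}\right)} + \frac{111710}{4549} \cdot \frac{1}{22208} = - \frac{43636}{- \frac{48}{205}} + \frac{55855}{50512096} = \left(-43636\right) \left(- \frac{205}{48}\right) + \frac{55855}{50512096} = \frac{2236345}{12} + \frac{55855}{50512096} = \frac{28240618499845}{151536288}$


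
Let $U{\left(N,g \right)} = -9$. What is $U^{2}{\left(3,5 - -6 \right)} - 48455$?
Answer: $-48374$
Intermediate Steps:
$U^{2}{\left(3,5 - -6 \right)} - 48455 = \left(-9\right)^{2} - 48455 = 81 - 48455 = -48374$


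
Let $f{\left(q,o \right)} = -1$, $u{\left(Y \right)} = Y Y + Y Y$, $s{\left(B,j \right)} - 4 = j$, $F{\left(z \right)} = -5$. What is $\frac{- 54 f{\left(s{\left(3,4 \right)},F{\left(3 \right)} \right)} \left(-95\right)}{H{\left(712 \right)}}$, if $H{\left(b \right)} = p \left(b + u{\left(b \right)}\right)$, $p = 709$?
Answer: $- \frac{9}{1262020} \approx -7.1314 \cdot 10^{-6}$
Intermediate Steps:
$s{\left(B,j \right)} = 4 + j$
$u{\left(Y \right)} = 2 Y^{2}$ ($u{\left(Y \right)} = Y^{2} + Y^{2} = 2 Y^{2}$)
$H{\left(b \right)} = 709 b + 1418 b^{2}$ ($H{\left(b \right)} = 709 \left(b + 2 b^{2}\right) = 709 b + 1418 b^{2}$)
$\frac{- 54 f{\left(s{\left(3,4 \right)},F{\left(3 \right)} \right)} \left(-95\right)}{H{\left(712 \right)}} = \frac{\left(-54\right) \left(-1\right) \left(-95\right)}{709 \cdot 712 \left(1 + 2 \cdot 712\right)} = \frac{54 \left(-95\right)}{709 \cdot 712 \left(1 + 1424\right)} = - \frac{5130}{709 \cdot 712 \cdot 1425} = - \frac{5130}{719351400} = \left(-5130\right) \frac{1}{719351400} = - \frac{9}{1262020}$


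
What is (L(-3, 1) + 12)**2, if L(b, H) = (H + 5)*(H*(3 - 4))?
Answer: 36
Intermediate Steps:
L(b, H) = -H*(5 + H) (L(b, H) = (5 + H)*(H*(-1)) = (5 + H)*(-H) = -H*(5 + H))
(L(-3, 1) + 12)**2 = (-1*1*(5 + 1) + 12)**2 = (-1*1*6 + 12)**2 = (-6 + 12)**2 = 6**2 = 36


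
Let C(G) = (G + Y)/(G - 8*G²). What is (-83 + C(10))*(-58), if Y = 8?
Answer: 1902052/395 ≈ 4815.3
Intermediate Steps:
C(G) = (8 + G)/(G - 8*G²) (C(G) = (G + 8)/(G - 8*G²) = (8 + G)/(G - 8*G²))
(-83 + C(10))*(-58) = (-83 + (-8 - 1*10)/(10*(-1 + 8*10)))*(-58) = (-83 + (-8 - 10)/(10*(-1 + 80)))*(-58) = (-83 + (⅒)*(-18)/79)*(-58) = (-83 + (⅒)*(1/79)*(-18))*(-58) = (-83 - 9/395)*(-58) = -32794/395*(-58) = 1902052/395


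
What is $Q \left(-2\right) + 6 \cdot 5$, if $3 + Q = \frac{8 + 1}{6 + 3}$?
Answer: $34$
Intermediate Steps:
$Q = -2$ ($Q = -3 + \frac{8 + 1}{6 + 3} = -3 + \frac{9}{9} = -3 + 9 \cdot \frac{1}{9} = -3 + 1 = -2$)
$Q \left(-2\right) + 6 \cdot 5 = \left(-2\right) \left(-2\right) + 6 \cdot 5 = 4 + 30 = 34$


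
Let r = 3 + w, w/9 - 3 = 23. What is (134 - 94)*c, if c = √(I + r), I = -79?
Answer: 40*√158 ≈ 502.79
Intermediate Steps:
w = 234 (w = 27 + 9*23 = 27 + 207 = 234)
r = 237 (r = 3 + 234 = 237)
c = √158 (c = √(-79 + 237) = √158 ≈ 12.570)
(134 - 94)*c = (134 - 94)*√158 = 40*√158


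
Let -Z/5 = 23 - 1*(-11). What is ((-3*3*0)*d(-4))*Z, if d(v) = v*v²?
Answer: 0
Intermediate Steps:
Z = -170 (Z = -5*(23 - 1*(-11)) = -5*(23 + 11) = -5*34 = -170)
d(v) = v³
((-3*3*0)*d(-4))*Z = ((-3*3*0)*(-4)³)*(-170) = (-9*0*(-64))*(-170) = (0*(-64))*(-170) = 0*(-170) = 0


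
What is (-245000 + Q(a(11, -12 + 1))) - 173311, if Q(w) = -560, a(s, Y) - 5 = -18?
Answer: -418871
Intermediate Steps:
a(s, Y) = -13 (a(s, Y) = 5 - 18 = -13)
(-245000 + Q(a(11, -12 + 1))) - 173311 = (-245000 - 560) - 173311 = -245560 - 173311 = -418871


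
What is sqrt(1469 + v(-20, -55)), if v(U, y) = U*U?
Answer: sqrt(1869) ≈ 43.232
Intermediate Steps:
v(U, y) = U**2
sqrt(1469 + v(-20, -55)) = sqrt(1469 + (-20)**2) = sqrt(1469 + 400) = sqrt(1869)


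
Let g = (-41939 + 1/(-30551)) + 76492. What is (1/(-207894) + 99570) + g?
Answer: 851864743817617/6351369594 ≈ 1.3412e+5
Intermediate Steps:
g = 1055628702/30551 (g = (-41939 - 1/30551) + 76492 = -1281278390/30551 + 76492 = 1055628702/30551 ≈ 34553.)
(1/(-207894) + 99570) + g = (1/(-207894) + 99570) + 1055628702/30551 = (-1/207894 + 99570) + 1055628702/30551 = 20700005579/207894 + 1055628702/30551 = 851864743817617/6351369594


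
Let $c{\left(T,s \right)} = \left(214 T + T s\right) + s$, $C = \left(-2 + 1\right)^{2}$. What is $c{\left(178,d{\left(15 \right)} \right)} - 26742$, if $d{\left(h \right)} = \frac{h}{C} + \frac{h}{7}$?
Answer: $\frac{100930}{7} \approx 14419.0$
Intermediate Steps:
$C = 1$ ($C = \left(-1\right)^{2} = 1$)
$d{\left(h \right)} = \frac{8 h}{7}$ ($d{\left(h \right)} = \frac{h}{1} + \frac{h}{7} = h 1 + h \frac{1}{7} = h + \frac{h}{7} = \frac{8 h}{7}$)
$c{\left(T,s \right)} = s + 214 T + T s$
$c{\left(178,d{\left(15 \right)} \right)} - 26742 = \left(\frac{8}{7} \cdot 15 + 214 \cdot 178 + 178 \cdot \frac{8}{7} \cdot 15\right) - 26742 = \left(\frac{120}{7} + 38092 + 178 \cdot \frac{120}{7}\right) - 26742 = \left(\frac{120}{7} + 38092 + \frac{21360}{7}\right) - 26742 = \frac{288124}{7} - 26742 = \frac{100930}{7}$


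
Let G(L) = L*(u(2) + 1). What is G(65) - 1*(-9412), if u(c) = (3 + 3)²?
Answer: 11817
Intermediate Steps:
u(c) = 36 (u(c) = 6² = 36)
G(L) = 37*L (G(L) = L*(36 + 1) = L*37 = 37*L)
G(65) - 1*(-9412) = 37*65 - 1*(-9412) = 2405 + 9412 = 11817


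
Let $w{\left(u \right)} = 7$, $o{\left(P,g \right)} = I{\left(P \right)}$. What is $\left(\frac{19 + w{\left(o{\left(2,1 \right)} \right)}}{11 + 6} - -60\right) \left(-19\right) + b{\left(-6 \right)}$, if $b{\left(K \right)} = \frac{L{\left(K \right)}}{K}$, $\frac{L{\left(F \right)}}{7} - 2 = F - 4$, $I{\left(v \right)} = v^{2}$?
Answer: $- \frac{59146}{51} \approx -1159.7$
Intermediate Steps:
$o{\left(P,g \right)} = P^{2}$
$L{\left(F \right)} = -14 + 7 F$ ($L{\left(F \right)} = 14 + 7 \left(F - 4\right) = 14 + 7 \left(-4 + F\right) = 14 + \left(-28 + 7 F\right) = -14 + 7 F$)
$b{\left(K \right)} = \frac{-14 + 7 K}{K}$
$\left(\frac{19 + w{\left(o{\left(2,1 \right)} \right)}}{11 + 6} - -60\right) \left(-19\right) + b{\left(-6 \right)} = \left(\frac{19 + 7}{11 + 6} - -60\right) \left(-19\right) + \left(7 - \frac{14}{-6}\right) = \left(\frac{26}{17} + 60\right) \left(-19\right) + \left(7 - - \frac{7}{3}\right) = \left(26 \cdot \frac{1}{17} + 60\right) \left(-19\right) + \left(7 + \frac{7}{3}\right) = \left(\frac{26}{17} + 60\right) \left(-19\right) + \frac{28}{3} = \frac{1046}{17} \left(-19\right) + \frac{28}{3} = - \frac{19874}{17} + \frac{28}{3} = - \frac{59146}{51}$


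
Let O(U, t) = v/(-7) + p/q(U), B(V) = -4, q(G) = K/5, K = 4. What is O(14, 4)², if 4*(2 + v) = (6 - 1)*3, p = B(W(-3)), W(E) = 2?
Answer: 441/16 ≈ 27.563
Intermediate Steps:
q(G) = ⅘ (q(G) = 4/5 = 4*(⅕) = ⅘)
p = -4
v = 7/4 (v = -2 + ((6 - 1)*3)/4 = -2 + (5*3)/4 = -2 + (¼)*15 = -2 + 15/4 = 7/4 ≈ 1.7500)
O(U, t) = -21/4 (O(U, t) = (7/4)/(-7) - 4/⅘ = (7/4)*(-⅐) - 4*5/4 = -¼ - 5 = -21/4)
O(14, 4)² = (-21/4)² = 441/16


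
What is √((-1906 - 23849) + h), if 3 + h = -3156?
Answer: I*√28914 ≈ 170.04*I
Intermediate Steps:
h = -3159 (h = -3 - 3156 = -3159)
√((-1906 - 23849) + h) = √((-1906 - 23849) - 3159) = √(-25755 - 3159) = √(-28914) = I*√28914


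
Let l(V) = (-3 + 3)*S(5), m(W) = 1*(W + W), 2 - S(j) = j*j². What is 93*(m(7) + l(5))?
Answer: 1302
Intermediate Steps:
S(j) = 2 - j³ (S(j) = 2 - j*j² = 2 - j³)
m(W) = 2*W (m(W) = 1*(2*W) = 2*W)
l(V) = 0 (l(V) = (-3 + 3)*(2 - 1*5³) = 0*(2 - 1*125) = 0*(2 - 125) = 0*(-123) = 0)
93*(m(7) + l(5)) = 93*(2*7 + 0) = 93*(14 + 0) = 93*14 = 1302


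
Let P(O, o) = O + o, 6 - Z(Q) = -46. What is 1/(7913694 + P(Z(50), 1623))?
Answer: 1/7915369 ≈ 1.2634e-7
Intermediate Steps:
Z(Q) = 52 (Z(Q) = 6 - 1*(-46) = 6 + 46 = 52)
1/(7913694 + P(Z(50), 1623)) = 1/(7913694 + (52 + 1623)) = 1/(7913694 + 1675) = 1/7915369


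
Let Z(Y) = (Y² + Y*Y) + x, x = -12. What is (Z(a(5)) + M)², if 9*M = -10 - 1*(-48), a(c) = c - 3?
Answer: 4/81 ≈ 0.049383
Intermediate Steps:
a(c) = -3 + c
Z(Y) = -12 + 2*Y² (Z(Y) = (Y² + Y*Y) - 12 = (Y² + Y²) - 12 = 2*Y² - 12 = -12 + 2*Y²)
M = 38/9 (M = (-10 - 1*(-48))/9 = (-10 + 48)/9 = (⅑)*38 = 38/9 ≈ 4.2222)
(Z(a(5)) + M)² = ((-12 + 2*(-3 + 5)²) + 38/9)² = ((-12 + 2*2²) + 38/9)² = ((-12 + 2*4) + 38/9)² = ((-12 + 8) + 38/9)² = (-4 + 38/9)² = (2/9)² = 4/81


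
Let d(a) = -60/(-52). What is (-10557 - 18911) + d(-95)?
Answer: -383069/13 ≈ -29467.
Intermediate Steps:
d(a) = 15/13 (d(a) = -60*(-1/52) = 15/13)
(-10557 - 18911) + d(-95) = (-10557 - 18911) + 15/13 = -29468 + 15/13 = -383069/13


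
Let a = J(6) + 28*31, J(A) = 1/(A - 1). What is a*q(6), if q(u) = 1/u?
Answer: 1447/10 ≈ 144.70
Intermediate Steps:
J(A) = 1/(-1 + A)
q(u) = 1/u
a = 4341/5 (a = 1/(-1 + 6) + 28*31 = 1/5 + 868 = ⅕ + 868 = 4341/5 ≈ 868.20)
a*q(6) = (4341/5)/6 = (4341/5)*(⅙) = 1447/10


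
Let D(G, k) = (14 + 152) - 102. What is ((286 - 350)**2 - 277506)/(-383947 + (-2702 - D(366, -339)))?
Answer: 273410/386713 ≈ 0.70701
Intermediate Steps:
D(G, k) = 64 (D(G, k) = 166 - 102 = 64)
((286 - 350)**2 - 277506)/(-383947 + (-2702 - D(366, -339))) = ((286 - 350)**2 - 277506)/(-383947 + (-2702 - 1*64)) = ((-64)**2 - 277506)/(-383947 + (-2702 - 64)) = (4096 - 277506)/(-383947 - 2766) = -273410/(-386713) = -273410*(-1/386713) = 273410/386713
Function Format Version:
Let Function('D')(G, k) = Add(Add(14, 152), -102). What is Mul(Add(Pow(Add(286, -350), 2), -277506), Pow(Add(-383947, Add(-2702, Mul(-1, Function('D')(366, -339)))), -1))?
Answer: Rational(273410, 386713) ≈ 0.70701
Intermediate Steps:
Function('D')(G, k) = 64 (Function('D')(G, k) = Add(166, -102) = 64)
Mul(Add(Pow(Add(286, -350), 2), -277506), Pow(Add(-383947, Add(-2702, Mul(-1, Function('D')(366, -339)))), -1)) = Mul(Add(Pow(Add(286, -350), 2), -277506), Pow(Add(-383947, Add(-2702, Mul(-1, 64))), -1)) = Mul(Add(Pow(-64, 2), -277506), Pow(Add(-383947, Add(-2702, -64)), -1)) = Mul(Add(4096, -277506), Pow(Add(-383947, -2766), -1)) = Mul(-273410, Pow(-386713, -1)) = Mul(-273410, Rational(-1, 386713)) = Rational(273410, 386713)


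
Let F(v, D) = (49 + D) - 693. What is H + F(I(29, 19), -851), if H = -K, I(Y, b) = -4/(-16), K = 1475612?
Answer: -1477107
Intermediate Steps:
I(Y, b) = 1/4 (I(Y, b) = -4*(-1/16) = 1/4)
F(v, D) = -644 + D
H = -1475612 (H = -1*1475612 = -1475612)
H + F(I(29, 19), -851) = -1475612 + (-644 - 851) = -1475612 - 1495 = -1477107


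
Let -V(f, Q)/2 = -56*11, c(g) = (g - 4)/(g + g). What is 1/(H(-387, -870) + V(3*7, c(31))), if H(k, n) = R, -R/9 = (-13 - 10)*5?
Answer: 1/2267 ≈ 0.00044111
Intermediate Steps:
c(g) = (-4 + g)/(2*g) (c(g) = (-4 + g)/((2*g)) = (-4 + g)*(1/(2*g)) = (-4 + g)/(2*g))
V(f, Q) = 1232 (V(f, Q) = -(-112)*11 = -2*(-616) = 1232)
R = 1035 (R = -9*(-13 - 10)*5 = -(-207)*5 = -9*(-115) = 1035)
H(k, n) = 1035
1/(H(-387, -870) + V(3*7, c(31))) = 1/(1035 + 1232) = 1/2267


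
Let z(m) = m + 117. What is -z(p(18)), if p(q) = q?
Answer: -135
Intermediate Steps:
z(m) = 117 + m
-z(p(18)) = -(117 + 18) = -1*135 = -135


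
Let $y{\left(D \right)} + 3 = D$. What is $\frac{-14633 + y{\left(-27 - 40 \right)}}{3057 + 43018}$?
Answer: $- \frac{14703}{46075} \approx -0.31911$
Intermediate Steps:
$y{\left(D \right)} = -3 + D$
$\frac{-14633 + y{\left(-27 - 40 \right)}}{3057 + 43018} = \frac{-14633 - 70}{3057 + 43018} = \frac{-14633 - 70}{46075} = \left(-14633 - 70\right) \frac{1}{46075} = \left(-14703\right) \frac{1}{46075} = - \frac{14703}{46075}$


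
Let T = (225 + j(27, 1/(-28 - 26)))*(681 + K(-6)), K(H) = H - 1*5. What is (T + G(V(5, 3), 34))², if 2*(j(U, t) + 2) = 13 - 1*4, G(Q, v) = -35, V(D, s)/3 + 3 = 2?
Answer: 23222712100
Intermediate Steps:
V(D, s) = -3 (V(D, s) = -9 + 3*2 = -9 + 6 = -3)
j(U, t) = 5/2 (j(U, t) = -2 + (13 - 1*4)/2 = -2 + (13 - 4)/2 = -2 + (½)*9 = -2 + 9/2 = 5/2)
K(H) = -5 + H (K(H) = H - 5 = -5 + H)
T = 152425 (T = (225 + 5/2)*(681 + (-5 - 6)) = 455*(681 - 11)/2 = (455/2)*670 = 152425)
(T + G(V(5, 3), 34))² = (152425 - 35)² = 152390² = 23222712100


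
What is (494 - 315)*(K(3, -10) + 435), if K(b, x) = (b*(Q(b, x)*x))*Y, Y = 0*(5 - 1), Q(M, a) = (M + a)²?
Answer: 77865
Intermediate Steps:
Y = 0 (Y = 0*4 = 0)
K(b, x) = 0 (K(b, x) = (b*((b + x)²*x))*0 = (b*(x*(b + x)²))*0 = (b*x*(b + x)²)*0 = 0)
(494 - 315)*(K(3, -10) + 435) = (494 - 315)*(0 + 435) = 179*435 = 77865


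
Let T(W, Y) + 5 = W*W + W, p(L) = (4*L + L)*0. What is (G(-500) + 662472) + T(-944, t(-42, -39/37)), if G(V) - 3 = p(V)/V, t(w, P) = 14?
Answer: 1552662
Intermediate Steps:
p(L) = 0 (p(L) = (5*L)*0 = 0)
T(W, Y) = -5 + W + W² (T(W, Y) = -5 + (W*W + W) = -5 + (W² + W) = -5 + (W + W²) = -5 + W + W²)
G(V) = 3 (G(V) = 3 + 0/V = 3 + 0 = 3)
(G(-500) + 662472) + T(-944, t(-42, -39/37)) = (3 + 662472) + (-5 - 944 + (-944)²) = 662475 + (-5 - 944 + 891136) = 662475 + 890187 = 1552662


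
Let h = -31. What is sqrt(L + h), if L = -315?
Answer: I*sqrt(346) ≈ 18.601*I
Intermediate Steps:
sqrt(L + h) = sqrt(-315 - 31) = sqrt(-346) = I*sqrt(346)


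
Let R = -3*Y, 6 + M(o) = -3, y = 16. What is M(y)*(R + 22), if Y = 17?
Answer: 261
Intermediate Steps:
M(o) = -9 (M(o) = -6 - 3 = -9)
R = -51 (R = -3*17 = -51)
M(y)*(R + 22) = -9*(-51 + 22) = -9*(-29) = 261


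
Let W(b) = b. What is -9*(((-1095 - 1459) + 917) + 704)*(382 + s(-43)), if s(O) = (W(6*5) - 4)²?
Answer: 8884026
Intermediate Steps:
s(O) = 676 (s(O) = (6*5 - 4)² = (30 - 4)² = 26² = 676)
-9*(((-1095 - 1459) + 917) + 704)*(382 + s(-43)) = -9*(((-1095 - 1459) + 917) + 704)*(382 + 676) = -9*((-2554 + 917) + 704)*1058 = -9*(-1637 + 704)*1058 = -(-8397)*1058 = -9*(-987114) = 8884026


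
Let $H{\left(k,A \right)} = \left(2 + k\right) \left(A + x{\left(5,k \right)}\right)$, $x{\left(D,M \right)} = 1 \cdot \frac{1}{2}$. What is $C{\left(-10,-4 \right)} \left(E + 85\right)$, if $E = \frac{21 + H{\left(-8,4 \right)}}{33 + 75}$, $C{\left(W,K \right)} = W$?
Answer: $- \frac{7645}{9} \approx -849.44$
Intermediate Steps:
$x{\left(D,M \right)} = \frac{1}{2}$ ($x{\left(D,M \right)} = 1 \cdot \frac{1}{2} = \frac{1}{2}$)
$H{\left(k,A \right)} = \left(\frac{1}{2} + A\right) \left(2 + k\right)$ ($H{\left(k,A \right)} = \left(2 + k\right) \left(A + \frac{1}{2}\right) = \left(2 + k\right) \left(\frac{1}{2} + A\right) = \left(\frac{1}{2} + A\right) \left(2 + k\right)$)
$E = - \frac{1}{18}$ ($E = \frac{21 + \left(1 + \frac{1}{2} \left(-8\right) + 2 \cdot 4 + 4 \left(-8\right)\right)}{33 + 75} = \frac{21 + \left(1 - 4 + 8 - 32\right)}{108} = \left(21 - 27\right) \frac{1}{108} = \left(-6\right) \frac{1}{108} = - \frac{1}{18} \approx -0.055556$)
$C{\left(-10,-4 \right)} \left(E + 85\right) = - 10 \left(- \frac{1}{18} + 85\right) = \left(-10\right) \frac{1529}{18} = - \frac{7645}{9}$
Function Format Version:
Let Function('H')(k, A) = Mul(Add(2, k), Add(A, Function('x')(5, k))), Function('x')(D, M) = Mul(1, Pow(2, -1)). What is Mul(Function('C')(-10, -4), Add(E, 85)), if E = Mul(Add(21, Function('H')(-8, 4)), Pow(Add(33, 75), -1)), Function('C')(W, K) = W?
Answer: Rational(-7645, 9) ≈ -849.44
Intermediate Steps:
Function('x')(D, M) = Rational(1, 2) (Function('x')(D, M) = Mul(1, Rational(1, 2)) = Rational(1, 2))
Function('H')(k, A) = Mul(Add(Rational(1, 2), A), Add(2, k)) (Function('H')(k, A) = Mul(Add(2, k), Add(A, Rational(1, 2))) = Mul(Add(2, k), Add(Rational(1, 2), A)) = Mul(Add(Rational(1, 2), A), Add(2, k)))
E = Rational(-1, 18) (E = Mul(Add(21, Add(1, Mul(Rational(1, 2), -8), Mul(2, 4), Mul(4, -8))), Pow(Add(33, 75), -1)) = Mul(Add(21, Add(1, -4, 8, -32)), Pow(108, -1)) = Mul(Add(21, -27), Rational(1, 108)) = Mul(-6, Rational(1, 108)) = Rational(-1, 18) ≈ -0.055556)
Mul(Function('C')(-10, -4), Add(E, 85)) = Mul(-10, Add(Rational(-1, 18), 85)) = Mul(-10, Rational(1529, 18)) = Rational(-7645, 9)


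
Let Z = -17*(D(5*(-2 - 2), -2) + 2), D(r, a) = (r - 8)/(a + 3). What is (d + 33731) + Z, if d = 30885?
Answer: 65058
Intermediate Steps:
D(r, a) = (-8 + r)/(3 + a)
Z = 442 (Z = -17*((-8 + 5*(-2 - 2))/(3 - 2) + 2) = -17*((-8 + 5*(-4))/1 + 2) = -17*(1*(-8 - 20) + 2) = -17*(1*(-28) + 2) = -17*(-28 + 2) = -17*(-26) = 442)
(d + 33731) + Z = (30885 + 33731) + 442 = 64616 + 442 = 65058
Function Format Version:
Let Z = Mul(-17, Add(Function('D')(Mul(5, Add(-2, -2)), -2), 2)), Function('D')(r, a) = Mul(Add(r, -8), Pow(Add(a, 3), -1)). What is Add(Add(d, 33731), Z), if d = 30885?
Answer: 65058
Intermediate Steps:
Function('D')(r, a) = Mul(Pow(Add(3, a), -1), Add(-8, r)) (Function('D')(r, a) = Mul(Add(-8, r), Pow(Add(3, a), -1)) = Mul(Pow(Add(3, a), -1), Add(-8, r)))
Z = 442 (Z = Mul(-17, Add(Mul(Pow(Add(3, -2), -1), Add(-8, Mul(5, Add(-2, -2)))), 2)) = Mul(-17, Add(Mul(Pow(1, -1), Add(-8, Mul(5, -4))), 2)) = Mul(-17, Add(Mul(1, Add(-8, -20)), 2)) = Mul(-17, Add(Mul(1, -28), 2)) = Mul(-17, Add(-28, 2)) = Mul(-17, -26) = 442)
Add(Add(d, 33731), Z) = Add(Add(30885, 33731), 442) = Add(64616, 442) = 65058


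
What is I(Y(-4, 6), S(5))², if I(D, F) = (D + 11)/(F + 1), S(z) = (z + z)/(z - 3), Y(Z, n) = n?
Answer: 289/36 ≈ 8.0278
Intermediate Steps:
S(z) = 2*z/(-3 + z) (S(z) = (2*z)/(-3 + z) = 2*z/(-3 + z))
I(D, F) = (11 + D)/(1 + F)
I(Y(-4, 6), S(5))² = ((11 + 6)/(1 + 2*5/(-3 + 5)))² = (17/(1 + 2*5/2))² = (17/(1 + 2*5*(½)))² = (17/(1 + 5))² = (17/6)² = 289/36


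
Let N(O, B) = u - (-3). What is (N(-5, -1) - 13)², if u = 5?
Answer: 25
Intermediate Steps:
N(O, B) = 8 (N(O, B) = 5 - (-3) = 5 - 1*(-3) = 5 + 3 = 8)
(N(-5, -1) - 13)² = (8 - 13)² = (-5)² = 25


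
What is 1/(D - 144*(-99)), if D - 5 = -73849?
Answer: -1/59588 ≈ -1.6782e-5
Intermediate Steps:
D = -73844 (D = 5 - 73849 = -73844)
1/(D - 144*(-99)) = 1/(-73844 - 144*(-99)) = 1/(-73844 + 14256) = 1/(-59588) = -1/59588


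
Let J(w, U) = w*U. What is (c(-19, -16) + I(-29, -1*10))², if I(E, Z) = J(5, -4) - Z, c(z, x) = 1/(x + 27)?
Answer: 11881/121 ≈ 98.190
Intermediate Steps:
c(z, x) = 1/(27 + x)
J(w, U) = U*w
I(E, Z) = -20 - Z (I(E, Z) = -4*5 - Z = -20 - Z)
(c(-19, -16) + I(-29, -1*10))² = (1/(27 - 16) + (-20 - (-1)*10))² = (1/11 + (-20 - 1*(-10)))² = (1/11 + (-20 + 10))² = (1/11 - 10)² = (-109/11)² = 11881/121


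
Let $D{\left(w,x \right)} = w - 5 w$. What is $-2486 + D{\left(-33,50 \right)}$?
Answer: $-2354$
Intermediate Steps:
$D{\left(w,x \right)} = - 4 w$
$-2486 + D{\left(-33,50 \right)} = -2486 - -132 = -2486 + 132 = -2354$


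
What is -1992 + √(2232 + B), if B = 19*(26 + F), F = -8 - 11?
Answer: -1992 + √2365 ≈ -1943.4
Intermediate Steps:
F = -19
B = 133 (B = 19*(26 - 19) = 19*7 = 133)
-1992 + √(2232 + B) = -1992 + √(2232 + 133) = -1992 + √2365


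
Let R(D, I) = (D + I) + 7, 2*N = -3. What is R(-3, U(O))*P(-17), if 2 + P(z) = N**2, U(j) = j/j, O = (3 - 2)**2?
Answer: 5/4 ≈ 1.2500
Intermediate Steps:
O = 1 (O = 1**2 = 1)
U(j) = 1
N = -3/2 (N = (1/2)*(-3) = -3/2 ≈ -1.5000)
R(D, I) = 7 + D + I
P(z) = 1/4 (P(z) = -2 + (-3/2)**2 = -2 + 9/4 = 1/4)
R(-3, U(O))*P(-17) = (7 - 3 + 1)*(1/4) = 5*(1/4) = 5/4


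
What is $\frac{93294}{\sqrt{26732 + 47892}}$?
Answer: $\frac{46647 \sqrt{1166}}{4664} \approx 341.52$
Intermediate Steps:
$\frac{93294}{\sqrt{26732 + 47892}} = \frac{93294}{\sqrt{74624}} = \frac{93294}{8 \sqrt{1166}} = 93294 \frac{\sqrt{1166}}{9328} = \frac{46647 \sqrt{1166}}{4664}$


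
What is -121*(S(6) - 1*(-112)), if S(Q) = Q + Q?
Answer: -15004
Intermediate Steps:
S(Q) = 2*Q
-121*(S(6) - 1*(-112)) = -121*(2*6 - 1*(-112)) = -121*(12 + 112) = -121*124 = -15004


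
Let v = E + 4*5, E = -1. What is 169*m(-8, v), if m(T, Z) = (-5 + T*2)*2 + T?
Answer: -8450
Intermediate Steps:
v = 19 (v = -1 + 4*5 = -1 + 20 = 19)
m(T, Z) = -10 + 5*T (m(T, Z) = (-5 + 2*T)*2 + T = (-10 + 4*T) + T = -10 + 5*T)
169*m(-8, v) = 169*(-10 + 5*(-8)) = 169*(-10 - 40) = 169*(-50) = -8450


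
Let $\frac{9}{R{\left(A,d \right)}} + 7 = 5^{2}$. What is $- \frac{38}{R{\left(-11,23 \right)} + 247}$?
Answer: $- \frac{76}{495} \approx -0.15354$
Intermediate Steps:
$R{\left(A,d \right)} = \frac{1}{2}$ ($R{\left(A,d \right)} = \frac{9}{-7 + 5^{2}} = \frac{9}{-7 + 25} = \frac{9}{18} = 9 \cdot \frac{1}{18} = \frac{1}{2}$)
$- \frac{38}{R{\left(-11,23 \right)} + 247} = - \frac{38}{\frac{1}{2} + 247} = - \frac{38}{\frac{495}{2}} = \left(-38\right) \frac{2}{495} = - \frac{76}{495}$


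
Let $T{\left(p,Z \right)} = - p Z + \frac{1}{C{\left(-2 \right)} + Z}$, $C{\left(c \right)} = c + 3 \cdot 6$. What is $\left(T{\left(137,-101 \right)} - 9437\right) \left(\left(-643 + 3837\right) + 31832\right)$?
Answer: $\frac{13099688974}{85} \approx 1.5411 \cdot 10^{8}$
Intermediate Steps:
$C{\left(c \right)} = 18 + c$ ($C{\left(c \right)} = c + 18 = 18 + c$)
$T{\left(p,Z \right)} = \frac{1}{16 + Z} - Z p$ ($T{\left(p,Z \right)} = - p Z + \frac{1}{\left(18 - 2\right) + Z} = - Z p + \frac{1}{16 + Z} = \frac{1}{16 + Z} - Z p$)
$\left(T{\left(137,-101 \right)} - 9437\right) \left(\left(-643 + 3837\right) + 31832\right) = \left(\frac{1 - 137 \left(-101\right)^{2} - \left(-1616\right) 137}{16 - 101} - 9437\right) \left(\left(-643 + 3837\right) + 31832\right) = \left(\frac{1 - 137 \cdot 10201 + 221392}{-85} - 9437\right) \left(3194 + 31832\right) = \left(- \frac{1 - 1397537 + 221392}{85} - 9437\right) 35026 = \left(\left(- \frac{1}{85}\right) \left(-1176144\right) - 9437\right) 35026 = \left(\frac{1176144}{85} - 9437\right) 35026 = \frac{373999}{85} \cdot 35026 = \frac{13099688974}{85}$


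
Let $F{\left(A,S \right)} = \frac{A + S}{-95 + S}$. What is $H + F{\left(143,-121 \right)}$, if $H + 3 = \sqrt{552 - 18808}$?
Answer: $- \frac{335}{108} + 4 i \sqrt{1141} \approx -3.1019 + 135.11 i$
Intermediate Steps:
$H = -3 + 4 i \sqrt{1141}$ ($H = -3 + \sqrt{552 - 18808} = -3 + \sqrt{-18256} = -3 + 4 i \sqrt{1141} \approx -3.0 + 135.11 i$)
$F{\left(A,S \right)} = \frac{A + S}{-95 + S}$
$H + F{\left(143,-121 \right)} = \left(-3 + 4 i \sqrt{1141}\right) + \frac{143 - 121}{-95 - 121} = \left(-3 + 4 i \sqrt{1141}\right) + \frac{1}{-216} \cdot 22 = \left(-3 + 4 i \sqrt{1141}\right) - \frac{11}{108} = - \frac{335}{108} + 4 i \sqrt{1141}$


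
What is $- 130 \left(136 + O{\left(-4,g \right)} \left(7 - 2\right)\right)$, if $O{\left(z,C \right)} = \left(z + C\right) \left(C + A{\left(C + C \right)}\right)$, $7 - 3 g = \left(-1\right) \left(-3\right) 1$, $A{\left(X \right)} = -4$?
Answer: $- \frac{200720}{9} \approx -22302.0$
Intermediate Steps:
$g = \frac{4}{3}$ ($g = \frac{7}{3} - \frac{\left(-1\right) \left(-3\right) 1}{3} = \frac{7}{3} - \frac{3 \cdot 1}{3} = \frac{7}{3} - 1 = \frac{4}{3} \approx 1.3333$)
$O{\left(z,C \right)} = \left(-4 + C\right) \left(C + z\right)$ ($O{\left(z,C \right)} = \left(z + C\right) \left(C - 4\right) = \left(C + z\right) \left(-4 + C\right) = \left(-4 + C\right) \left(C + z\right)$)
$- 130 \left(136 + O{\left(-4,g \right)} \left(7 - 2\right)\right) = - 130 \left(136 + \left(\left(\frac{4}{3}\right)^{2} - \frac{16}{3} - -16 + \frac{4}{3} \left(-4\right)\right) \left(7 - 2\right)\right) = - 130 \left(136 + \left(\frac{16}{9} - \frac{16}{3} + 16 - \frac{16}{3}\right) 5\right) = - 130 \left(136 + \frac{64}{9} \cdot 5\right) = - 130 \left(136 + \frac{320}{9}\right) = \left(-130\right) \frac{1544}{9} = - \frac{200720}{9}$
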